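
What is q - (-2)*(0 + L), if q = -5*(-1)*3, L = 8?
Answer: 31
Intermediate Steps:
q = 15 (q = 5*3 = 15)
q - (-2)*(0 + L) = 15 - (-2)*(0 + 8) = 15 - (-2)*8 = 15 - 1*(-16) = 15 + 16 = 31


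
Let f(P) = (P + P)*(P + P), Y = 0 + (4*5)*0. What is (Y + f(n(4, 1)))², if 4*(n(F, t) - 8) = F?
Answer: 104976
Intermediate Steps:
n(F, t) = 8 + F/4
Y = 0 (Y = 0 + 20*0 = 0 + 0 = 0)
f(P) = 4*P² (f(P) = (2*P)*(2*P) = 4*P²)
(Y + f(n(4, 1)))² = (0 + 4*(8 + (¼)*4)²)² = (0 + 4*(8 + 1)²)² = (0 + 4*9²)² = (0 + 4*81)² = (0 + 324)² = 324² = 104976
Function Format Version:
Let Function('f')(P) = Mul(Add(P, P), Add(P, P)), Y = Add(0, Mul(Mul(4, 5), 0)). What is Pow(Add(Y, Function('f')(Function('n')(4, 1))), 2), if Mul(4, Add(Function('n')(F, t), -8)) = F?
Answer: 104976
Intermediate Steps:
Function('n')(F, t) = Add(8, Mul(Rational(1, 4), F))
Y = 0 (Y = Add(0, Mul(20, 0)) = Add(0, 0) = 0)
Function('f')(P) = Mul(4, Pow(P, 2)) (Function('f')(P) = Mul(Mul(2, P), Mul(2, P)) = Mul(4, Pow(P, 2)))
Pow(Add(Y, Function('f')(Function('n')(4, 1))), 2) = Pow(Add(0, Mul(4, Pow(Add(8, Mul(Rational(1, 4), 4)), 2))), 2) = Pow(Add(0, Mul(4, Pow(Add(8, 1), 2))), 2) = Pow(Add(0, Mul(4, Pow(9, 2))), 2) = Pow(Add(0, Mul(4, 81)), 2) = Pow(Add(0, 324), 2) = Pow(324, 2) = 104976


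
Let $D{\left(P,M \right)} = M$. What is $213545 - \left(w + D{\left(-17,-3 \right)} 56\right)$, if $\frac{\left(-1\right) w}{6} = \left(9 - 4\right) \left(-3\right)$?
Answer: $213623$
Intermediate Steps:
$w = 90$ ($w = - 6 \left(9 - 4\right) \left(-3\right) = - 6 \cdot 5 \left(-3\right) = \left(-6\right) \left(-15\right) = 90$)
$213545 - \left(w + D{\left(-17,-3 \right)} 56\right) = 213545 - \left(90 - 168\right) = 213545 - -78 = 213545 + 78 = 213623$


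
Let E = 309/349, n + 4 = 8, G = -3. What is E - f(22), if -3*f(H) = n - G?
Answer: 3370/1047 ≈ 3.2187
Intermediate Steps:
n = 4 (n = -4 + 8 = 4)
E = 309/349 (E = 309*(1/349) = 309/349 ≈ 0.88539)
f(H) = -7/3 (f(H) = -(4 - 1*(-3))/3 = -(4 + 3)/3 = -⅓*7 = -7/3)
E - f(22) = 309/349 - 1*(-7/3) = 309/349 + 7/3 = 3370/1047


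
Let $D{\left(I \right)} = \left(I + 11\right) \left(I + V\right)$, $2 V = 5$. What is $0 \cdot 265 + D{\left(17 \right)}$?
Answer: $546$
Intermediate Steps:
$V = \frac{5}{2}$ ($V = \frac{1}{2} \cdot 5 = \frac{5}{2} \approx 2.5$)
$D{\left(I \right)} = \left(11 + I\right) \left(\frac{5}{2} + I\right)$ ($D{\left(I \right)} = \left(I + 11\right) \left(I + \frac{5}{2}\right) = \left(11 + I\right) \left(\frac{5}{2} + I\right)$)
$0 \cdot 265 + D{\left(17 \right)} = 0 \cdot 265 + \left(\frac{55}{2} + 17^{2} + \frac{27}{2} \cdot 17\right) = 0 + \left(\frac{55}{2} + 289 + \frac{459}{2}\right) = 0 + 546 = 546$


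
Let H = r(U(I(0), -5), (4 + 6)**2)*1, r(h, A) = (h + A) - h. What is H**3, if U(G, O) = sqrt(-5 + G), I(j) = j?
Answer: 1000000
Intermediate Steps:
r(h, A) = A (r(h, A) = (A + h) - h = A)
H = 100 (H = (4 + 6)**2*1 = 10**2*1 = 100*1 = 100)
H**3 = 100**3 = 1000000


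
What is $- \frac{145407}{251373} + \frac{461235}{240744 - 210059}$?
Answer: $\frac{7432014124}{514225367} \approx 14.453$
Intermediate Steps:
$- \frac{145407}{251373} + \frac{461235}{240744 - 210059} = \left(-145407\right) \frac{1}{251373} + \frac{461235}{30685} = - \frac{48469}{83791} + 461235 \cdot \frac{1}{30685} = - \frac{48469}{83791} + \frac{92247}{6137} = \frac{7432014124}{514225367}$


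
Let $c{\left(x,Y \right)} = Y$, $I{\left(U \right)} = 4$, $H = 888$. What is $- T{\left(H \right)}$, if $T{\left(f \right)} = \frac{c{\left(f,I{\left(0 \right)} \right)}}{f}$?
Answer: $- \frac{1}{222} \approx -0.0045045$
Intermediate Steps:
$T{\left(f \right)} = \frac{4}{f}$
$- T{\left(H \right)} = - \frac{4}{888} = \left(-1\right) \frac{1}{222} = - \frac{1}{222}$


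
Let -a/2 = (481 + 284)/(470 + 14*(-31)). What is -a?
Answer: 85/2 ≈ 42.500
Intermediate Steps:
a = -85/2 (a = -2*(481 + 284)/(470 + 14*(-31)) = -1530/(470 - 434) = -1530/36 = -2*85/4 = -85/2 ≈ -42.500)
-a = -1*(-85/2) = 85/2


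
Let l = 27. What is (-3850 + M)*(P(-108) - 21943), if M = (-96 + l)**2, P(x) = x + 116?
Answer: -19982785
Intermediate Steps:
P(x) = 116 + x
M = 4761 (M = (-96 + 27)**2 = (-69)**2 = 4761)
(-3850 + M)*(P(-108) - 21943) = (-3850 + 4761)*((116 - 108) - 21943) = 911*(8 - 21943) = 911*(-21935) = -19982785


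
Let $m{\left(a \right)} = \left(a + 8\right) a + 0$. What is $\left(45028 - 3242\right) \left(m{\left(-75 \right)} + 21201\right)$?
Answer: $1095879636$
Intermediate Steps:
$m{\left(a \right)} = a \left(8 + a\right)$ ($m{\left(a \right)} = \left(8 + a\right) a + 0 = a \left(8 + a\right) + 0 = a \left(8 + a\right)$)
$\left(45028 - 3242\right) \left(m{\left(-75 \right)} + 21201\right) = \left(45028 - 3242\right) \left(- 75 \left(8 - 75\right) + 21201\right) = 41786 \left(\left(-75\right) \left(-67\right) + 21201\right) = 41786 \left(5025 + 21201\right) = 41786 \cdot 26226 = 1095879636$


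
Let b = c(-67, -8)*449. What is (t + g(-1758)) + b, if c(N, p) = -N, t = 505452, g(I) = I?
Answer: 533777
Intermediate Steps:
b = 30083 (b = -1*(-67)*449 = 67*449 = 30083)
(t + g(-1758)) + b = (505452 - 1758) + 30083 = 503694 + 30083 = 533777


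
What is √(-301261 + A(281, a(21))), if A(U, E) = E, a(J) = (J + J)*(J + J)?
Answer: I*√299497 ≈ 547.26*I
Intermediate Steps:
a(J) = 4*J² (a(J) = (2*J)*(2*J) = 4*J²)
√(-301261 + A(281, a(21))) = √(-301261 + 4*21²) = √(-301261 + 4*441) = √(-301261 + 1764) = √(-299497) = I*√299497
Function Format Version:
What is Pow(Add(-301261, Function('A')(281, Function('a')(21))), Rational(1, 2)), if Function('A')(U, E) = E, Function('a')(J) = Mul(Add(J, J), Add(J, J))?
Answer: Mul(I, Pow(299497, Rational(1, 2))) ≈ Mul(547.26, I)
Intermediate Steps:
Function('a')(J) = Mul(4, Pow(J, 2)) (Function('a')(J) = Mul(Mul(2, J), Mul(2, J)) = Mul(4, Pow(J, 2)))
Pow(Add(-301261, Function('A')(281, Function('a')(21))), Rational(1, 2)) = Pow(Add(-301261, Mul(4, Pow(21, 2))), Rational(1, 2)) = Pow(Add(-301261, Mul(4, 441)), Rational(1, 2)) = Pow(Add(-301261, 1764), Rational(1, 2)) = Pow(-299497, Rational(1, 2)) = Mul(I, Pow(299497, Rational(1, 2)))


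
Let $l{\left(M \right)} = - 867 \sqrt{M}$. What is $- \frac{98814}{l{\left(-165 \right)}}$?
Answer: $- \frac{32938 i \sqrt{165}}{47685} \approx - 8.8727 i$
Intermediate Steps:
$- \frac{98814}{l{\left(-165 \right)}} = - \frac{98814}{\left(-867\right) \sqrt{-165}} = - \frac{98814}{\left(-867\right) i \sqrt{165}} = - 98814 \frac{i \sqrt{165}}{143055} = - \frac{32938 i \sqrt{165}}{47685}$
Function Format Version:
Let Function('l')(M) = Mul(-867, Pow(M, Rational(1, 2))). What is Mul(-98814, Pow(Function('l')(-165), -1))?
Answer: Mul(Rational(-32938, 47685), I, Pow(165, Rational(1, 2))) ≈ Mul(-8.8727, I)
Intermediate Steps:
Mul(-98814, Pow(Function('l')(-165), -1)) = Mul(-98814, Pow(Mul(-867, Pow(-165, Rational(1, 2))), -1)) = Mul(-98814, Pow(Mul(-867, Mul(I, Pow(165, Rational(1, 2)))), -1)) = Mul(-98814, Pow(Mul(-867, I, Pow(165, Rational(1, 2))), -1)) = Mul(-98814, Mul(Rational(1, 143055), I, Pow(165, Rational(1, 2)))) = Mul(Rational(-32938, 47685), I, Pow(165, Rational(1, 2)))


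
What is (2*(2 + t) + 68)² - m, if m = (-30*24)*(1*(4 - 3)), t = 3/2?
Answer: 6345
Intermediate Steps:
t = 3/2 (t = 3*(½) = 3/2 ≈ 1.5000)
m = -720 ≈ -720.00
(2*(2 + t) + 68)² - m = (2*(2 + 3/2) + 68)² - 1*(-720) = (2*(7/2) + 68)² + 720 = (7 + 68)² + 720 = 75² + 720 = 5625 + 720 = 6345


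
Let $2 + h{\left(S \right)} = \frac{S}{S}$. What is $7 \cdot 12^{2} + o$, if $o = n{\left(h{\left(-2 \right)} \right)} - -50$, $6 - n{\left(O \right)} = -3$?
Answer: $1067$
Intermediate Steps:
$h{\left(S \right)} = -1$ ($h{\left(S \right)} = -2 + \frac{S}{S} = -2 + 1 = -1$)
$n{\left(O \right)} = 9$ ($n{\left(O \right)} = 6 - -3 = 6 + 3 = 9$)
$o = 59$ ($o = 9 - -50 = 9 + 50 = 59$)
$7 \cdot 12^{2} + o = 7 \cdot 12^{2} + 59 = 7 \cdot 144 + 59 = 1008 + 59 = 1067$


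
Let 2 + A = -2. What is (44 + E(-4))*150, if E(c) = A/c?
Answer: 6750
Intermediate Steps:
A = -4 (A = -2 - 2 = -4)
E(c) = -4/c
(44 + E(-4))*150 = (44 - 4/(-4))*150 = (44 - 4*(-¼))*150 = (44 + 1)*150 = 45*150 = 6750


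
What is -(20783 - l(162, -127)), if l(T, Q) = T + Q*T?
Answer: -41195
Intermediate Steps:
-(20783 - l(162, -127)) = -(20783 - 162*(1 - 127)) = -(20783 - 162*(-126)) = -(20783 - 1*(-20412)) = -(20783 + 20412) = -1*41195 = -41195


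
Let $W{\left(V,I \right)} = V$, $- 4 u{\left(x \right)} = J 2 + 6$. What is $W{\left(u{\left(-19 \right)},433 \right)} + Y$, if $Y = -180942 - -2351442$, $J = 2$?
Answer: $\frac{4340995}{2} \approx 2.1705 \cdot 10^{6}$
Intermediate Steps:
$u{\left(x \right)} = - \frac{5}{2}$ ($u{\left(x \right)} = - \frac{2 \cdot 2 + 6}{4} = - \frac{4 + 6}{4} = \left(- \frac{1}{4}\right) 10 = - \frac{5}{2}$)
$Y = 2170500$ ($Y = -180942 + 2351442 = 2170500$)
$W{\left(u{\left(-19 \right)},433 \right)} + Y = - \frac{5}{2} + 2170500 = \frac{4340995}{2}$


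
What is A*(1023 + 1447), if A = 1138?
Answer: 2810860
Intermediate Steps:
A*(1023 + 1447) = 1138*(1023 + 1447) = 1138*2470 = 2810860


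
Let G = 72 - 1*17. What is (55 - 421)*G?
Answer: -20130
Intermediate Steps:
G = 55 (G = 72 - 17 = 55)
(55 - 421)*G = (55 - 421)*55 = -366*55 = -20130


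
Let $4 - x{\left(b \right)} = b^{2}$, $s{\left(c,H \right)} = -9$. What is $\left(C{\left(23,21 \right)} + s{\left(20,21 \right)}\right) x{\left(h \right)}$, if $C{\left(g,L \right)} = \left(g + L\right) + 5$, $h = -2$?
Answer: $0$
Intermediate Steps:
$x{\left(b \right)} = 4 - b^{2}$
$C{\left(g,L \right)} = 5 + L + g$ ($C{\left(g,L \right)} = \left(L + g\right) + 5 = 5 + L + g$)
$\left(C{\left(23,21 \right)} + s{\left(20,21 \right)}\right) x{\left(h \right)} = \left(\left(5 + 21 + 23\right) - 9\right) \left(4 - \left(-2\right)^{2}\right) = \left(49 - 9\right) \left(4 - 4\right) = 40 \left(4 - 4\right) = 40 \cdot 0 = 0$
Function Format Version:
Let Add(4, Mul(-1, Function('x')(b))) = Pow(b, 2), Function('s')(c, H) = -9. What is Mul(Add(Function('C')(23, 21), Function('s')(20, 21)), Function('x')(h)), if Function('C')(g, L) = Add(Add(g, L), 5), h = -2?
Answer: 0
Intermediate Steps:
Function('x')(b) = Add(4, Mul(-1, Pow(b, 2)))
Function('C')(g, L) = Add(5, L, g) (Function('C')(g, L) = Add(Add(L, g), 5) = Add(5, L, g))
Mul(Add(Function('C')(23, 21), Function('s')(20, 21)), Function('x')(h)) = Mul(Add(Add(5, 21, 23), -9), Add(4, Mul(-1, Pow(-2, 2)))) = Mul(Add(49, -9), Add(4, Mul(-1, 4))) = Mul(40, Add(4, -4)) = Mul(40, 0) = 0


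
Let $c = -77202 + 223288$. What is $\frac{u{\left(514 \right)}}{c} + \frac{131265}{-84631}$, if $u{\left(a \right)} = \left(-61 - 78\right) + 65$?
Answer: $- \frac{9591120742}{6181702133} \approx -1.5515$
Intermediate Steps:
$u{\left(a \right)} = -74$ ($u{\left(a \right)} = -139 + 65 = -74$)
$c = 146086$
$\frac{u{\left(514 \right)}}{c} + \frac{131265}{-84631} = - \frac{74}{146086} + \frac{131265}{-84631} = \left(-74\right) \frac{1}{146086} + 131265 \left(- \frac{1}{84631}\right) = - \frac{37}{73043} - \frac{131265}{84631} = - \frac{9591120742}{6181702133}$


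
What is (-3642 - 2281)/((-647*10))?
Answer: 5923/6470 ≈ 0.91546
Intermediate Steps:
(-3642 - 2281)/((-647*10)) = -5923/(-6470) = -5923*(-1/6470) = 5923/6470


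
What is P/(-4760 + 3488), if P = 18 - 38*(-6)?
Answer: -41/212 ≈ -0.19340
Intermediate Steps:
P = 246 (P = 18 + 228 = 246)
P/(-4760 + 3488) = 246/(-4760 + 3488) = 246/(-1272) = 246*(-1/1272) = -41/212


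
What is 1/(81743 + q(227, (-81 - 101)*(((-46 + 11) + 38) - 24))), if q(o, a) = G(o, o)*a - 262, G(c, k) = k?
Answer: 1/949075 ≈ 1.0537e-6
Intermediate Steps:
q(o, a) = -262 + a*o (q(o, a) = o*a - 262 = a*o - 262 = -262 + a*o)
1/(81743 + q(227, (-81 - 101)*(((-46 + 11) + 38) - 24))) = 1/(81743 + (-262 + ((-81 - 101)*(((-46 + 11) + 38) - 24))*227)) = 1/(81743 + (-262 - 182*((-35 + 38) - 24)*227)) = 1/(81743 + (-262 - 182*(3 - 24)*227)) = 1/(81743 + (-262 - 182*(-21)*227)) = 1/(81743 + (-262 + 3822*227)) = 1/(81743 + (-262 + 867594)) = 1/(81743 + 867332) = 1/949075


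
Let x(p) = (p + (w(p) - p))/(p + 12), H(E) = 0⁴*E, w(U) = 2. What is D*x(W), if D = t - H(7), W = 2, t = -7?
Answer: -1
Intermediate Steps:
H(E) = 0 (H(E) = 0*E = 0)
x(p) = 2/(12 + p) (x(p) = (p + (2 - p))/(p + 12) = 2/(12 + p))
D = -7 (D = -7 - 1*0 = -7 + 0 = -7)
D*x(W) = -14/(12 + 2) = -14/14 = -7*⅐ = -1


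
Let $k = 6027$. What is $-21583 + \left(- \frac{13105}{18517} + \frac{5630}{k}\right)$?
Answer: $- \frac{2408679814222}{111601959} \approx -21583.0$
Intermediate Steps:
$-21583 + \left(- \frac{13105}{18517} + \frac{5630}{k}\right) = -21583 + \left(- \frac{13105}{18517} + \frac{5630}{6027}\right) = -21583 + \frac{25266875}{111601959} = - \frac{2408679814222}{111601959}$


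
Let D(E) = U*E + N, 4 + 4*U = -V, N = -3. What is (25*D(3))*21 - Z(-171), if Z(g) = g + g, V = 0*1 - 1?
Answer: -9657/4 ≈ -2414.3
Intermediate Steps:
V = -1 (V = 0 - 1 = -1)
U = -3/4 (U = -1 + (-1*(-1))/4 = -1 + (1/4)*1 = -1 + 1/4 = -3/4 ≈ -0.75000)
Z(g) = 2*g
D(E) = -3 - 3*E/4 (D(E) = -3*E/4 - 3 = -3 - 3*E/4)
(25*D(3))*21 - Z(-171) = (25*(-3 - 3/4*3))*21 - 2*(-171) = (25*(-3 - 9/4))*21 - 1*(-342) = (25*(-21/4))*21 + 342 = -525/4*21 + 342 = -11025/4 + 342 = -9657/4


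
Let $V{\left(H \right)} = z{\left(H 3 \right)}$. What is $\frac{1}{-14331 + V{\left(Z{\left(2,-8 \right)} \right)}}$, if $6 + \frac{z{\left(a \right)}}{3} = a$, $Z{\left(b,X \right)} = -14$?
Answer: $- \frac{1}{14475} \approx -6.9085 \cdot 10^{-5}$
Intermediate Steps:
$z{\left(a \right)} = -18 + 3 a$
$V{\left(H \right)} = -18 + 9 H$ ($V{\left(H \right)} = -18 + 3 H 3 = -18 + 3 \cdot 3 H = -18 + 9 H$)
$\frac{1}{-14331 + V{\left(Z{\left(2,-8 \right)} \right)}} = \frac{1}{-14331 + \left(-18 + 9 \left(-14\right)\right)} = \frac{1}{-14331 - 144} = \frac{1}{-14475} = - \frac{1}{14475}$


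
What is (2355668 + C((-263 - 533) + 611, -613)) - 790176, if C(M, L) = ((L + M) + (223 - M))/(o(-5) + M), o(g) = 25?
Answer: 25047911/16 ≈ 1.5655e+6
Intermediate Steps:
C(M, L) = (223 + L)/(25 + M) (C(M, L) = ((L + M) + (223 - M))/(25 + M) = (223 + L)/(25 + M))
(2355668 + C((-263 - 533) + 611, -613)) - 790176 = (2355668 + (223 - 613)/(25 + ((-263 - 533) + 611))) - 790176 = (2355668 - 390/(25 + (-796 + 611))) - 790176 = (2355668 - 390/(25 - 185)) - 790176 = (2355668 - 390/(-160)) - 790176 = (2355668 - 1/160*(-390)) - 790176 = (2355668 + 39/16) - 790176 = 37690727/16 - 790176 = 25047911/16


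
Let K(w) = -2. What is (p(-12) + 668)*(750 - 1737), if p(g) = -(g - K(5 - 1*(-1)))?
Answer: -669186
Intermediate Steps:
p(g) = -2 - g (p(g) = -(g - 1*(-2)) = -(g + 2) = -(2 + g) = -2 - g)
(p(-12) + 668)*(750 - 1737) = ((-2 - 1*(-12)) + 668)*(750 - 1737) = ((-2 + 12) + 668)*(-987) = (10 + 668)*(-987) = 678*(-987) = -669186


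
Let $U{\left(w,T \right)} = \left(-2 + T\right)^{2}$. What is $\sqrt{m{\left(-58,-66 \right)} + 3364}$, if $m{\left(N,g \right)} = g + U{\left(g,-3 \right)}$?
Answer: $\sqrt{3323} \approx 57.645$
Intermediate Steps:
$m{\left(N,g \right)} = 25 + g$ ($m{\left(N,g \right)} = g + \left(-2 - 3\right)^{2} = g + \left(-5\right)^{2} = g + 25 = 25 + g$)
$\sqrt{m{\left(-58,-66 \right)} + 3364} = \sqrt{\left(25 - 66\right) + 3364} = \sqrt{-41 + 3364} = \sqrt{3323}$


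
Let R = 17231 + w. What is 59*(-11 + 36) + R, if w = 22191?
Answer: 40897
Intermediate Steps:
R = 39422 (R = 17231 + 22191 = 39422)
59*(-11 + 36) + R = 59*(-11 + 36) + 39422 = 59*25 + 39422 = 1475 + 39422 = 40897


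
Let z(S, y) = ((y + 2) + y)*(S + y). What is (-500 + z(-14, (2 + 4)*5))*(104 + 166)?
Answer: 132840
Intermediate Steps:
z(S, y) = (2 + 2*y)*(S + y) (z(S, y) = ((2 + y) + y)*(S + y) = (2 + 2*y)*(S + y))
(-500 + z(-14, (2 + 4)*5))*(104 + 166) = (-500 + (2*(-14) + 2*((2 + 4)*5) + 2*((2 + 4)*5)² + 2*(-14)*((2 + 4)*5)))*(104 + 166) = (-500 + (-28 + 2*(6*5) + 2*(6*5)² + 2*(-14)*(6*5)))*270 = (-500 + (-28 + 2*30 + 2*30² + 2*(-14)*30))*270 = (-500 + (-28 + 60 + 2*900 - 840))*270 = (-500 + (-28 + 60 + 1800 - 840))*270 = (-500 + 992)*270 = 492*270 = 132840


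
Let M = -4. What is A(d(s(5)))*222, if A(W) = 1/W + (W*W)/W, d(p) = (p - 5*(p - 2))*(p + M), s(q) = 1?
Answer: -12025/3 ≈ -4008.3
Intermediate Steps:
d(p) = (-4 + p)*(10 - 4*p) (d(p) = (p - 5*(p - 2))*(p - 4) = (p - 5*(-2 + p))*(-4 + p) = (p + (10 - 5*p))*(-4 + p) = (10 - 4*p)*(-4 + p) = (-4 + p)*(10 - 4*p))
A(W) = W + 1/W (A(W) = 1/W + W**2/W = 1/W + W = W + 1/W)
A(d(s(5)))*222 = ((-40 - 4*1**2 + 26*1) + 1/(-40 - 4*1**2 + 26*1))*222 = ((-40 - 4*1 + 26) + 1/(-40 - 4*1 + 26))*222 = ((-40 - 4 + 26) + 1/(-40 - 4 + 26))*222 = (-18 + 1/(-18))*222 = (-18 - 1/18)*222 = -325/18*222 = -12025/3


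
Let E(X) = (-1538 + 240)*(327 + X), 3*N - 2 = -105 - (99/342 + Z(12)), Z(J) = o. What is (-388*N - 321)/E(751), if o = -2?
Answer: -22073/2416876 ≈ -0.0091329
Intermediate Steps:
Z(J) = -2
N = -1283/38 (N = ⅔ + (-105 - (99/342 - 2))/3 = ⅔ + (-105 - (99*(1/342) - 2))/3 = ⅔ + (-105 - (11/38 - 2))/3 = ⅔ + (-105 - 1*(-65/38))/3 = ⅔ + (-105 + 65/38)/3 = ⅔ + (⅓)*(-3925/38) = ⅔ - 3925/114 = -1283/38 ≈ -33.763)
E(X) = -424446 - 1298*X (E(X) = -1298*(327 + X) = -424446 - 1298*X)
(-388*N - 321)/E(751) = (-388*(-1283/38) - 321)/(-424446 - 1298*751) = (248902/19 - 321)/(-424446 - 974798) = (242803/19)/(-1399244) = (242803/19)*(-1/1399244) = -22073/2416876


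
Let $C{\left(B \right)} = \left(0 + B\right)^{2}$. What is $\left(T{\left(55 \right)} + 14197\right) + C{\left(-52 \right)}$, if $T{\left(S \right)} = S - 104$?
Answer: $16852$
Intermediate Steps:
$T{\left(S \right)} = -104 + S$
$C{\left(B \right)} = B^{2}$
$\left(T{\left(55 \right)} + 14197\right) + C{\left(-52 \right)} = \left(\left(-104 + 55\right) + 14197\right) + \left(-52\right)^{2} = \left(-49 + 14197\right) + 2704 = 14148 + 2704 = 16852$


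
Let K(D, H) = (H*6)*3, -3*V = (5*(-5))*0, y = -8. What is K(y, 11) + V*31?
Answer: 198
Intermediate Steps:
V = 0 (V = -5*(-5)*0/3 = -(-25)*0/3 = -1/3*0 = 0)
K(D, H) = 18*H (K(D, H) = (6*H)*3 = 18*H)
K(y, 11) + V*31 = 18*11 + 0*31 = 198 + 0 = 198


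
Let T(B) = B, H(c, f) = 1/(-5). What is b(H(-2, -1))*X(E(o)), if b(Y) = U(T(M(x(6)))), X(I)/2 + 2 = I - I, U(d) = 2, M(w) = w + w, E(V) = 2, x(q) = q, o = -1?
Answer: -8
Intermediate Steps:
H(c, f) = -1/5
M(w) = 2*w
X(I) = -4 (X(I) = -4 + 2*(I - I) = -4 + 2*0 = -4 + 0 = -4)
b(Y) = 2
b(H(-2, -1))*X(E(o)) = 2*(-4) = -8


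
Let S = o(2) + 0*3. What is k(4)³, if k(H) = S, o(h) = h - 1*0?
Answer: 8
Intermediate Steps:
o(h) = h (o(h) = h + 0 = h)
S = 2 (S = 2 + 0*3 = 2 + 0 = 2)
k(H) = 2
k(4)³ = 2³ = 8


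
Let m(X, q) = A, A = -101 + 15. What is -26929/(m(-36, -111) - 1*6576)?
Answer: 26929/6662 ≈ 4.0422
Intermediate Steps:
A = -86
m(X, q) = -86
-26929/(m(-36, -111) - 1*6576) = -26929/(-86 - 1*6576) = -26929/(-86 - 6576) = -26929/(-6662) = -26929*(-1/6662) = 26929/6662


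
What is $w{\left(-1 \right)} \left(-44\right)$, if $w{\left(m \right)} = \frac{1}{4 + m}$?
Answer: $- \frac{44}{3} \approx -14.667$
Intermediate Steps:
$w{\left(-1 \right)} \left(-44\right) = \frac{1}{4 - 1} \left(-44\right) = \frac{1}{3} \left(-44\right) = - \frac{44}{3}$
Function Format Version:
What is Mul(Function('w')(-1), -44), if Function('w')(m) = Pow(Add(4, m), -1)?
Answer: Rational(-44, 3) ≈ -14.667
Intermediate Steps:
Mul(Function('w')(-1), -44) = Mul(Pow(Add(4, -1), -1), -44) = Mul(Pow(3, -1), -44) = Mul(Rational(1, 3), -44) = Rational(-44, 3)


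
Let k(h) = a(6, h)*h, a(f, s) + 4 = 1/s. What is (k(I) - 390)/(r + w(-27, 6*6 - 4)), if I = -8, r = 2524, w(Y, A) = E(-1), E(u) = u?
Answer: -119/841 ≈ -0.14150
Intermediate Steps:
a(f, s) = -4 + 1/s
w(Y, A) = -1
k(h) = h*(-4 + 1/h) (k(h) = (-4 + 1/h)*h = h*(-4 + 1/h))
(k(I) - 390)/(r + w(-27, 6*6 - 4)) = ((1 - 4*(-8)) - 390)/(2524 - 1) = ((1 + 32) - 390)/2523 = (33 - 390)*(1/2523) = -357*1/2523 = -119/841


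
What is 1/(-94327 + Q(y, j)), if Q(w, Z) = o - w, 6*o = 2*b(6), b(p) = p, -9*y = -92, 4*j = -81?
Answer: -9/849017 ≈ -1.0600e-5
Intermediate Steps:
j = -81/4 (j = (1/4)*(-81) = -81/4 ≈ -20.250)
y = 92/9 (y = -1/9*(-92) = 92/9 ≈ 10.222)
o = 2 (o = (2*6)/6 = (1/6)*12 = 2)
Q(w, Z) = 2 - w
1/(-94327 + Q(y, j)) = 1/(-94327 + (2 - 1*92/9)) = 1/(-94327 + (2 - 92/9)) = 1/(-94327 - 74/9) = 1/(-849017/9) = -9/849017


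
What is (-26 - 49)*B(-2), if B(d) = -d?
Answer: -150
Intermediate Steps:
(-26 - 49)*B(-2) = (-26 - 49)*(-1*(-2)) = -75*2 = -150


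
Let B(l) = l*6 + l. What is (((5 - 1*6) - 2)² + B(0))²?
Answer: 81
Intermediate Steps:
B(l) = 7*l (B(l) = 6*l + l = 7*l)
(((5 - 1*6) - 2)² + B(0))² = (((5 - 1*6) - 2)² + 7*0)² = (((5 - 6) - 2)² + 0)² = ((-1 - 2)² + 0)² = ((-3)² + 0)² = (9 + 0)² = 9² = 81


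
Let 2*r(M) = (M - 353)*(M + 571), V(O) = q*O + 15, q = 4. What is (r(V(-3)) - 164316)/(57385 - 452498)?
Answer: 264766/395113 ≈ 0.67010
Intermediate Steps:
V(O) = 15 + 4*O (V(O) = 4*O + 15 = 15 + 4*O)
r(M) = (-353 + M)*(571 + M)/2 (r(M) = ((M - 353)*(M + 571))/2 = ((-353 + M)*(571 + M))/2 = (-353 + M)*(571 + M)/2)
(r(V(-3)) - 164316)/(57385 - 452498) = ((-201563/2 + (15 + 4*(-3))²/2 + 109*(15 + 4*(-3))) - 164316)/(57385 - 452498) = ((-201563/2 + (15 - 12)²/2 + 109*(15 - 12)) - 164316)/(-395113) = ((-201563/2 + (½)*3² + 109*3) - 164316)*(-1/395113) = ((-201563/2 + (½)*9 + 327) - 164316)*(-1/395113) = ((-201563/2 + 9/2 + 327) - 164316)*(-1/395113) = (-100450 - 164316)*(-1/395113) = -264766*(-1/395113) = 264766/395113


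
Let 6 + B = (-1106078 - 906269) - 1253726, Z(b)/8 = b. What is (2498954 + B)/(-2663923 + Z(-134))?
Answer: 153425/532999 ≈ 0.28785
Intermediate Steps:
Z(b) = 8*b
B = -3266079 (B = -6 + ((-1106078 - 906269) - 1253726) = -6 + (-2012347 - 1253726) = -6 - 3266073 = -3266079)
(2498954 + B)/(-2663923 + Z(-134)) = (2498954 - 3266079)/(-2663923 + 8*(-134)) = -767125/(-2663923 - 1072) = -767125/(-2664995) = -767125*(-1/2664995) = 153425/532999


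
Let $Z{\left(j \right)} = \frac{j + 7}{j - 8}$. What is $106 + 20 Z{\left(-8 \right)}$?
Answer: $\frac{429}{4} \approx 107.25$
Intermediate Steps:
$Z{\left(j \right)} = \frac{7 + j}{-8 + j}$
$106 + 20 Z{\left(-8 \right)} = 106 + 20 \frac{7 - 8}{-8 - 8} = 106 + 20 \frac{1}{-16} \left(-1\right) = 106 + 20 \left(\left(- \frac{1}{16}\right) \left(-1\right)\right) = 106 + 20 \cdot \frac{1}{16} = 106 + \frac{5}{4} = \frac{429}{4}$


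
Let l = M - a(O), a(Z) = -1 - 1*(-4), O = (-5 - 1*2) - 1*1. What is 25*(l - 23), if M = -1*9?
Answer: -875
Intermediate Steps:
O = -8 (O = (-5 - 2) - 1 = -7 - 1 = -8)
a(Z) = 3 (a(Z) = -1 + 4 = 3)
M = -9
l = -12 (l = -9 - 1*3 = -9 - 3 = -12)
25*(l - 23) = 25*(-12 - 23) = 25*(-35) = -875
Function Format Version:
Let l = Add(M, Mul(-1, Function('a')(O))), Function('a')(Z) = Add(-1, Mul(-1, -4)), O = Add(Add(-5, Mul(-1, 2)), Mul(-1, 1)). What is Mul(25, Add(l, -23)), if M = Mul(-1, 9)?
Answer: -875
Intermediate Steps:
O = -8 (O = Add(Add(-5, -2), -1) = Add(-7, -1) = -8)
Function('a')(Z) = 3 (Function('a')(Z) = Add(-1, 4) = 3)
M = -9
l = -12 (l = Add(-9, Mul(-1, 3)) = Add(-9, -3) = -12)
Mul(25, Add(l, -23)) = Mul(25, Add(-12, -23)) = Mul(25, -35) = -875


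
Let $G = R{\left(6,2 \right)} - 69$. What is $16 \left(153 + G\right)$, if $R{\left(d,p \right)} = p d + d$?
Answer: $1632$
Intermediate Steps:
$R{\left(d,p \right)} = d + d p$ ($R{\left(d,p \right)} = d p + d = d + d p$)
$G = -51$ ($G = 6 \left(1 + 2\right) - 69 = 6 \cdot 3 - 69 = 18 - 69 = -51$)
$16 \left(153 + G\right) = 16 \left(153 - 51\right) = 16 \cdot 102 = 1632$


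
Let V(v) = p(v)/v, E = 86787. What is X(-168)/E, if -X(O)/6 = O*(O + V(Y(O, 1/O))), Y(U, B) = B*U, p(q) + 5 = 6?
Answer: -18704/9643 ≈ -1.9396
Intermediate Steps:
p(q) = 1 (p(q) = -5 + 6 = 1)
V(v) = 1/v
X(O) = -6*O*(1 + O) (X(O) = -6*O*(O + 1/(O/O)) = -6*O*(O + 1/1) = -6*O*(O + 1) = -6*O*(1 + O))
X(-168)/E = -6*(-168)*(1 - 168)/86787 = -6*(-168)*(-167)*(1/86787) = -168336*1/86787 = -18704/9643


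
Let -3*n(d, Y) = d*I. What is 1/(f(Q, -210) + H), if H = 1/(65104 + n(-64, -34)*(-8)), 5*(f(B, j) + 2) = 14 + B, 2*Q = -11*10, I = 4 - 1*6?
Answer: -981680/10013121 ≈ -0.098039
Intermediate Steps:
I = -2 (I = 4 - 6 = -2)
n(d, Y) = 2*d/3 (n(d, Y) = -d*(-2)/3 = -(-2)*d/3 = 2*d/3)
Q = -55 (Q = (-11*10)/2 = (½)*(-110) = -55)
f(B, j) = ⅘ + B/5 (f(B, j) = -2 + (14 + B)/5 = -2 + (14/5 + B/5) = ⅘ + B/5)
H = 3/196336 (H = 1/(65104 + ((⅔)*(-64))*(-8)) = 1/(65104 - 128/3*(-8)) = 1/(65104 + 1024/3) = 1/(196336/3) = 3/196336 ≈ 1.5280e-5)
1/(f(Q, -210) + H) = 1/((⅘ + (⅕)*(-55)) + 3/196336) = 1/((⅘ - 11) + 3/196336) = 1/(-51/5 + 3/196336) = 1/(-10013121/981680) = -981680/10013121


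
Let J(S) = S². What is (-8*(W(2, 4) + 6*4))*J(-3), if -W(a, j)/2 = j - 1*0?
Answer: -1152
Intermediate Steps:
W(a, j) = -2*j (W(a, j) = -2*(j - 1*0) = -2*(j + 0) = -2*j)
(-8*(W(2, 4) + 6*4))*J(-3) = -8*(-2*4 + 6*4)*(-3)² = -8*(-8 + 24)*9 = -8*16*9 = -128*9 = -1152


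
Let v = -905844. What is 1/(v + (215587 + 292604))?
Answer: -1/397653 ≈ -2.5148e-6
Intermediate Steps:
1/(v + (215587 + 292604)) = 1/(-905844 + (215587 + 292604)) = 1/(-905844 + 508191) = 1/(-397653) = -1/397653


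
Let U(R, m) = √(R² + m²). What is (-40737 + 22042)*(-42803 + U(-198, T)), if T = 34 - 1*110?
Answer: 800202085 - 37390*√11245 ≈ 7.9624e+8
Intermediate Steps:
T = -76 (T = 34 - 110 = -76)
(-40737 + 22042)*(-42803 + U(-198, T)) = (-40737 + 22042)*(-42803 + √((-198)² + (-76)²)) = -18695*(-42803 + √(39204 + 5776)) = -18695*(-42803 + √44980) = -18695*(-42803 + 2*√11245) = 800202085 - 37390*√11245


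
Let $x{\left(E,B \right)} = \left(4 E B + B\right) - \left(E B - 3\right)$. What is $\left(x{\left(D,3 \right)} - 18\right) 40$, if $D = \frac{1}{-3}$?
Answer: $-600$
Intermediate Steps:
$D = - \frac{1}{3} \approx -0.33333$
$x{\left(E,B \right)} = 3 + B + 3 B E$ ($x{\left(E,B \right)} = \left(4 B E + B\right) - \left(B E - 3\right) = \left(B + 4 B E\right) - \left(-3 + B E\right) = 3 + B + 3 B E$)
$\left(x{\left(D,3 \right)} - 18\right) 40 = \left(\left(3 + 3 + 3 \cdot 3 \left(- \frac{1}{3}\right)\right) - 18\right) 40 = \left(\left(3 + 3 - 3\right) - 18\right) 40 = \left(3 - 18\right) 40 = \left(-15\right) 40 = -600$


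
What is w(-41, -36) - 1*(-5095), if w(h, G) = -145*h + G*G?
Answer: 12336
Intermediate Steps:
w(h, G) = G² - 145*h (w(h, G) = -145*h + G² = G² - 145*h)
w(-41, -36) - 1*(-5095) = ((-36)² - 145*(-41)) - 1*(-5095) = (1296 + 5945) + 5095 = 7241 + 5095 = 12336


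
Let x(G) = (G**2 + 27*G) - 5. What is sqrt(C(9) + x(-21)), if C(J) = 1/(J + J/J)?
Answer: I*sqrt(13090)/10 ≈ 11.441*I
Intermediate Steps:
C(J) = 1/(1 + J) (C(J) = 1/(J + 1) = 1/(1 + J))
x(G) = -5 + G**2 + 27*G
sqrt(C(9) + x(-21)) = sqrt(1/(1 + 9) + (-5 + (-21)**2 + 27*(-21))) = sqrt(1/10 + (-5 + 441 - 567)) = sqrt(1/10 - 131) = sqrt(-1309/10) = I*sqrt(13090)/10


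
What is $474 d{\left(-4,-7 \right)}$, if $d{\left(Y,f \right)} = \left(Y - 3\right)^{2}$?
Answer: $23226$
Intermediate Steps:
$d{\left(Y,f \right)} = \left(-3 + Y\right)^{2}$
$474 d{\left(-4,-7 \right)} = 474 \left(-3 - 4\right)^{2} = 474 \left(-7\right)^{2} = 474 \cdot 49 = 23226$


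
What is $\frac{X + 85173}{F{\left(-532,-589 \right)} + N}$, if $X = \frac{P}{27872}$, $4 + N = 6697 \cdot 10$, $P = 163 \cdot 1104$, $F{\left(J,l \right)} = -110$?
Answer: $\frac{148382613}{116463152} \approx 1.2741$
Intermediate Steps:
$P = 179952$
$N = 66966$ ($N = -4 + 6697 \cdot 10 = -4 + 66970 = 66966$)
$X = \frac{11247}{1742}$ ($X = \frac{179952}{27872} = 179952 \cdot \frac{1}{27872} = \frac{11247}{1742} \approx 6.4564$)
$\frac{X + 85173}{F{\left(-532,-589 \right)} + N} = \frac{\frac{11247}{1742} + 85173}{-110 + 66966} = \frac{148382613}{1742 \cdot 66856} = \frac{148382613}{1742} \cdot \frac{1}{66856} = \frac{148382613}{116463152}$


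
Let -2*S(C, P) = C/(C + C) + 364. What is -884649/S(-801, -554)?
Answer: 1179532/243 ≈ 4854.0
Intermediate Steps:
S(C, P) = -729/4 (S(C, P) = -(C/(C + C) + 364)/2 = -(C/((2*C)) + 364)/2 = -((1/(2*C))*C + 364)/2 = -(½ + 364)/2 = -½*729/2 = -729/4)
-884649/S(-801, -554) = -884649/(-729/4) = -884649*(-4/729) = 1179532/243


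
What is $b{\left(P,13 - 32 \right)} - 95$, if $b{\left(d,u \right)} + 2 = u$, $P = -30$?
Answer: $-116$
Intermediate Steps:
$b{\left(d,u \right)} = -2 + u$
$b{\left(P,13 - 32 \right)} - 95 = \left(-2 + \left(13 - 32\right)\right) - 95 = \left(-2 - 19\right) - 95 = -21 - 95 = -116$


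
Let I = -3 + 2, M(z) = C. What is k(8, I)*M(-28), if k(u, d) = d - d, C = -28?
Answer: 0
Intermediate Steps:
M(z) = -28
I = -1
k(u, d) = 0
k(8, I)*M(-28) = 0*(-28) = 0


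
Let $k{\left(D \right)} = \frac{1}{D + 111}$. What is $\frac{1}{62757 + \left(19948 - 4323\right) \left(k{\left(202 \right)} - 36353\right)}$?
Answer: $- \frac{313}{177769232059} \approx -1.7607 \cdot 10^{-9}$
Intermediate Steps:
$k{\left(D \right)} = \frac{1}{111 + D}$
$\frac{1}{62757 + \left(19948 - 4323\right) \left(k{\left(202 \right)} - 36353\right)} = \frac{1}{62757 + \left(19948 - 4323\right) \left(\frac{1}{111 + 202} - 36353\right)} = \frac{1}{62757 + 15625 \left(\frac{1}{313} - 36353\right)} = \frac{1}{62757 + 15625 \left(- \frac{11378488}{313}\right)} = \frac{1}{62757 - \frac{177788875000}{313}} = \frac{1}{- \frac{177769232059}{313}} = - \frac{313}{177769232059}$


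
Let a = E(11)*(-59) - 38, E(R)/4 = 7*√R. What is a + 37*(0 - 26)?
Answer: -1000 - 1652*√11 ≈ -6479.1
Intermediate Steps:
E(R) = 28*√R (E(R) = 4*(7*√R) = 28*√R)
a = -38 - 1652*√11 (a = (28*√11)*(-59) - 38 = -1652*√11 - 38 = -38 - 1652*√11 ≈ -5517.1)
a + 37*(0 - 26) = (-38 - 1652*√11) + 37*(0 - 26) = (-38 - 1652*√11) + 37*(-26) = (-38 - 1652*√11) - 962 = -1000 - 1652*√11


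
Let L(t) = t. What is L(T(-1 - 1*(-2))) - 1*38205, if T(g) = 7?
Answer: -38198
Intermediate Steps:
L(T(-1 - 1*(-2))) - 1*38205 = 7 - 1*38205 = 7 - 38205 = -38198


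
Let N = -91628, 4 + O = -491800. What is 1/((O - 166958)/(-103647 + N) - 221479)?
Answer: -195275/43248652963 ≈ -4.5152e-6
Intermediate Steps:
O = -491804 (O = -4 - 491800 = -491804)
1/((O - 166958)/(-103647 + N) - 221479) = 1/((-491804 - 166958)/(-103647 - 91628) - 221479) = 1/(-658762/(-195275) - 221479) = 1/(-658762*(-1/195275) - 221479) = 1/(658762/195275 - 221479) = 1/(-43248652963/195275) = -195275/43248652963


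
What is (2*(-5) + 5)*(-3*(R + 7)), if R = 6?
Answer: 195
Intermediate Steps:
(2*(-5) + 5)*(-3*(R + 7)) = (2*(-5) + 5)*(-3*(6 + 7)) = (-10 + 5)*(-3*13) = -5*(-39) = 195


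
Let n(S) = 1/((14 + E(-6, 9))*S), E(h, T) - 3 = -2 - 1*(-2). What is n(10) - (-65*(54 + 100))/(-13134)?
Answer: -76753/101490 ≈ -0.75626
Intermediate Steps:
E(h, T) = 3 (E(h, T) = 3 + (-2 - 1*(-2)) = 3 + (-2 + 2) = 3 + 0 = 3)
n(S) = 1/(17*S) (n(S) = 1/((14 + 3)*S) = 1/(17*S))
n(10) - (-65*(54 + 100))/(-13134) = (1/17)/10 - (-65*(54 + 100))/(-13134) = (1/17)*(1/10) - (-65*154)*(-1)/13134 = 1/170 - (-10010)*(-1)/13134 = 1/170 - 1*455/597 = 1/170 - 455/597 = -76753/101490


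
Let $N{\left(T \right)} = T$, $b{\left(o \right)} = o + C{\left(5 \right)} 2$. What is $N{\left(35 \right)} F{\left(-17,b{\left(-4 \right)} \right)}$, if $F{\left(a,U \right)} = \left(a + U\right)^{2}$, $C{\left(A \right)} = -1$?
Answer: $18515$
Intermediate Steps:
$b{\left(o \right)} = -2 + o$ ($b{\left(o \right)} = o - 2 = -2 + o$)
$F{\left(a,U \right)} = \left(U + a\right)^{2}$
$N{\left(35 \right)} F{\left(-17,b{\left(-4 \right)} \right)} = 35 \left(\left(-2 - 4\right) - 17\right)^{2} = 35 \left(-6 - 17\right)^{2} = 35 \left(-23\right)^{2} = 35 \cdot 529 = 18515$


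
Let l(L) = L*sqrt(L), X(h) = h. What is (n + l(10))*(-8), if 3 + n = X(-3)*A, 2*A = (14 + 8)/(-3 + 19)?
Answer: 81/2 - 80*sqrt(10) ≈ -212.48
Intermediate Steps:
A = 11/16 (A = ((14 + 8)/(-3 + 19))/2 = (22/16)/2 = (22*(1/16))/2 = (1/2)*(11/8) = 11/16 ≈ 0.68750)
l(L) = L**(3/2)
n = -81/16 (n = -3 - 3*11/16 = -3 - 33/16 = -81/16 ≈ -5.0625)
(n + l(10))*(-8) = (-81/16 + 10**(3/2))*(-8) = (-81/16 + 10*sqrt(10))*(-8) = 81/2 - 80*sqrt(10)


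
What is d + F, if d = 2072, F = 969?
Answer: 3041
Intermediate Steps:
d + F = 2072 + 969 = 3041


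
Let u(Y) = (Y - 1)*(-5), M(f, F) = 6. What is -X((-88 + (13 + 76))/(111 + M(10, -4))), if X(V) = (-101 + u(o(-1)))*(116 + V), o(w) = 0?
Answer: 434336/39 ≈ 11137.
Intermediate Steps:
u(Y) = 5 - 5*Y (u(Y) = (-1 + Y)*(-5) = 5 - 5*Y)
X(V) = -11136 - 96*V (X(V) = (-101 + (5 - 5*0))*(116 + V) = (-101 + (5 + 0))*(116 + V) = (-101 + 5)*(116 + V) = -96*(116 + V) = -11136 - 96*V)
-X((-88 + (13 + 76))/(111 + M(10, -4))) = -(-11136 - 96*(-88 + (13 + 76))/(111 + 6)) = -(-11136 - 96*(-88 + 89)/117) = -(-11136 - 96/117) = -(-11136 - 96*1/117) = -(-11136 - 32/39) = -1*(-434336/39) = 434336/39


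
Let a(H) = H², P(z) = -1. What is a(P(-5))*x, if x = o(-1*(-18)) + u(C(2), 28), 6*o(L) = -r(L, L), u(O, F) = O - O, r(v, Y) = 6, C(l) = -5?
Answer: -1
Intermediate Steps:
u(O, F) = 0
o(L) = -1 (o(L) = (-1*6)/6 = (⅙)*(-6) = -1)
x = -1 (x = -1 + 0 = -1)
a(P(-5))*x = (-1)²*(-1) = 1*(-1) = -1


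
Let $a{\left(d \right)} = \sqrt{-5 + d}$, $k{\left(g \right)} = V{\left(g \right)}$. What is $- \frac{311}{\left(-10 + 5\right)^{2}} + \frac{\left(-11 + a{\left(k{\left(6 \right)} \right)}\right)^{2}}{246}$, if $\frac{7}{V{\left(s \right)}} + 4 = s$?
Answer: $- \frac{147037}{12300} - \frac{11 i \sqrt{6}}{246} \approx -11.954 - 0.10953 i$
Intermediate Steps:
$V{\left(s \right)} = \frac{7}{-4 + s}$
$k{\left(g \right)} = \frac{7}{-4 + g}$
$- \frac{311}{\left(-10 + 5\right)^{2}} + \frac{\left(-11 + a{\left(k{\left(6 \right)} \right)}\right)^{2}}{246} = - \frac{311}{\left(-10 + 5\right)^{2}} + \frac{\left(-11 + \sqrt{-5 + \frac{7}{-4 + 6}}\right)^{2}}{246} = - \frac{311}{\left(-5\right)^{2}} + \left(-11 + \sqrt{-5 + \frac{7}{2}}\right)^{2} \cdot \frac{1}{246} = - \frac{311}{25} + \left(-11 + \sqrt{-5 + 7 \cdot \frac{1}{2}}\right)^{2} \cdot \frac{1}{246} = \left(-311\right) \frac{1}{25} + \left(-11 + \sqrt{-5 + \frac{7}{2}}\right)^{2} \cdot \frac{1}{246} = - \frac{311}{25} + \left(-11 + \sqrt{- \frac{3}{2}}\right)^{2} \cdot \frac{1}{246} = - \frac{311}{25} + \left(-11 + \frac{i \sqrt{6}}{2}\right)^{2} \cdot \frac{1}{246} = - \frac{311}{25} + \frac{\left(-11 + \frac{i \sqrt{6}}{2}\right)^{2}}{246}$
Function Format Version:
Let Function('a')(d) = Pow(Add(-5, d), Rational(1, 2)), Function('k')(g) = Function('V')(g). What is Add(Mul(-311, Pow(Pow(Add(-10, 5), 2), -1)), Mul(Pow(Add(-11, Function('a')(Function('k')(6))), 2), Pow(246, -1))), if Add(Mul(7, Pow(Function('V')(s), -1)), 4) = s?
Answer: Add(Rational(-147037, 12300), Mul(Rational(-11, 246), I, Pow(6, Rational(1, 2)))) ≈ Add(-11.954, Mul(-0.10953, I))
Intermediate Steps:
Function('V')(s) = Mul(7, Pow(Add(-4, s), -1))
Function('k')(g) = Mul(7, Pow(Add(-4, g), -1))
Add(Mul(-311, Pow(Pow(Add(-10, 5), 2), -1)), Mul(Pow(Add(-11, Function('a')(Function('k')(6))), 2), Pow(246, -1))) = Add(Mul(-311, Pow(Pow(Add(-10, 5), 2), -1)), Mul(Pow(Add(-11, Pow(Add(-5, Mul(7, Pow(Add(-4, 6), -1))), Rational(1, 2))), 2), Pow(246, -1))) = Add(Mul(-311, Pow(Pow(-5, 2), -1)), Mul(Pow(Add(-11, Pow(Add(-5, Mul(7, Pow(2, -1))), Rational(1, 2))), 2), Rational(1, 246))) = Add(Mul(-311, Pow(25, -1)), Mul(Pow(Add(-11, Pow(Add(-5, Mul(7, Rational(1, 2))), Rational(1, 2))), 2), Rational(1, 246))) = Add(Mul(-311, Rational(1, 25)), Mul(Pow(Add(-11, Pow(Add(-5, Rational(7, 2)), Rational(1, 2))), 2), Rational(1, 246))) = Add(Rational(-311, 25), Mul(Pow(Add(-11, Pow(Rational(-3, 2), Rational(1, 2))), 2), Rational(1, 246))) = Add(Rational(-311, 25), Mul(Pow(Add(-11, Mul(Rational(1, 2), I, Pow(6, Rational(1, 2)))), 2), Rational(1, 246))) = Add(Rational(-311, 25), Mul(Rational(1, 246), Pow(Add(-11, Mul(Rational(1, 2), I, Pow(6, Rational(1, 2)))), 2)))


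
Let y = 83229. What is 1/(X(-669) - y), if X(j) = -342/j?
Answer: -223/18559953 ≈ -1.2015e-5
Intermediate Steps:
1/(X(-669) - y) = 1/(-342/(-669) - 1*83229) = 1/(-342*(-1/669) - 83229) = 1/(114/223 - 83229) = 1/(-18559953/223) = -223/18559953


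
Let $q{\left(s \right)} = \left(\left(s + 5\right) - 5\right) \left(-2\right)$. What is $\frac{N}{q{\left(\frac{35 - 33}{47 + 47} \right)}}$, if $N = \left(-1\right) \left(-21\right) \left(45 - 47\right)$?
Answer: $987$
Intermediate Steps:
$q{\left(s \right)} = - 2 s$ ($q{\left(s \right)} = \left(\left(5 + s\right) - 5\right) \left(-2\right) = s \left(-2\right) = - 2 s$)
$N = -42$ ($N = 21 \left(-2\right) = -42$)
$\frac{N}{q{\left(\frac{35 - 33}{47 + 47} \right)}} = - \frac{42}{\left(-2\right) \frac{35 - 33}{47 + 47}} = - \frac{42}{\left(-2\right) \frac{2}{94}} = - \frac{42}{\left(-2\right) 2 \cdot \frac{1}{94}} = - \frac{42}{\left(-2\right) \frac{1}{47}} = - \frac{42}{- \frac{2}{47}} = \left(-42\right) \left(- \frac{47}{2}\right) = 987$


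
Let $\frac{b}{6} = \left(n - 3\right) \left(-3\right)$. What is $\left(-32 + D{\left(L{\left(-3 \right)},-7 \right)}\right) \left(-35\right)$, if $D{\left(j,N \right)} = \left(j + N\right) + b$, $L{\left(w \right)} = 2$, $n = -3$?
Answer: $-2485$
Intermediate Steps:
$b = 108$ ($b = 6 \left(-3 - 3\right) \left(-3\right) = 6 \left(\left(-6\right) \left(-3\right)\right) = 6 \cdot 18 = 108$)
$D{\left(j,N \right)} = 108 + N + j$ ($D{\left(j,N \right)} = \left(j + N\right) + 108 = \left(N + j\right) + 108 = 108 + N + j$)
$\left(-32 + D{\left(L{\left(-3 \right)},-7 \right)}\right) \left(-35\right) = \left(-32 + \left(108 - 7 + 2\right)\right) \left(-35\right) = \left(-32 + 103\right) \left(-35\right) = 71 \left(-35\right) = -2485$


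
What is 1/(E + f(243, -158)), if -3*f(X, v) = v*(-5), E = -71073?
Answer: -3/214009 ≈ -1.4018e-5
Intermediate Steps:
f(X, v) = 5*v/3 (f(X, v) = -v*(-5)/3 = -(-5)*v/3 = 5*v/3)
1/(E + f(243, -158)) = 1/(-71073 + (5/3)*(-158)) = 1/(-71073 - 790/3) = 1/(-214009/3) = -3/214009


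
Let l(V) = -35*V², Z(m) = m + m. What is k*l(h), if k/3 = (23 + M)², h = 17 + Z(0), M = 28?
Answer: -78927345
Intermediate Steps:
Z(m) = 2*m
h = 17 (h = 17 + 2*0 = 17 + 0 = 17)
k = 7803 (k = 3*(23 + 28)² = 3*51² = 3*2601 = 7803)
k*l(h) = 7803*(-35*17²) = 7803*(-35*289) = 7803*(-10115) = -78927345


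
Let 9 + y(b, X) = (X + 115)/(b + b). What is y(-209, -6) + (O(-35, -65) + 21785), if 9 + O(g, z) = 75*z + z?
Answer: 7033577/418 ≈ 16827.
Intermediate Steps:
O(g, z) = -9 + 76*z (O(g, z) = -9 + (75*z + z) = -9 + 76*z)
y(b, X) = -9 + (115 + X)/(2*b) (y(b, X) = -9 + (X + 115)/(b + b) = -9 + (115 + X)/((2*b)) = -9 + (115 + X)*(1/(2*b)) = -9 + (115 + X)/(2*b))
y(-209, -6) + (O(-35, -65) + 21785) = (½)*(115 - 6 - 18*(-209))/(-209) + ((-9 + 76*(-65)) + 21785) = (½)*(-1/209)*(115 - 6 + 3762) + ((-9 - 4940) + 21785) = (½)*(-1/209)*3871 + (-4949 + 21785) = -3871/418 + 16836 = 7033577/418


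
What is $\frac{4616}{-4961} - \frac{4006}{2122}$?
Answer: $- \frac{14834459}{5263621} \approx -2.8183$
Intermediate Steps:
$\frac{4616}{-4961} - \frac{4006}{2122} = 4616 \left(- \frac{1}{4961}\right) - \frac{2003}{1061} = - \frac{4616}{4961} - \frac{2003}{1061} = - \frac{14834459}{5263621}$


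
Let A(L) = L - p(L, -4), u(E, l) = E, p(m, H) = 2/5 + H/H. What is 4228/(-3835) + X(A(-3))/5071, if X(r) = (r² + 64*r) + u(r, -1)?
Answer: -10210342/8839675 ≈ -1.1551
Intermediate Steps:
p(m, H) = 7/5 (p(m, H) = 2*(⅕) + 1 = ⅖ + 1 = 7/5)
A(L) = -7/5 + L (A(L) = L - 1*7/5 = L - 7/5 = -7/5 + L)
X(r) = r² + 65*r (X(r) = (r² + 64*r) + r = r² + 65*r)
4228/(-3835) + X(A(-3))/5071 = 4228/(-3835) + ((-7/5 - 3)*(65 + (-7/5 - 3)))/5071 = 4228*(-1/3835) - 22*(65 - 22/5)/5*(1/5071) = -4228/3835 - 22/5*303/5*(1/5071) = -4228/3835 - 6666/25*1/5071 = -4228/3835 - 606/11525 = -10210342/8839675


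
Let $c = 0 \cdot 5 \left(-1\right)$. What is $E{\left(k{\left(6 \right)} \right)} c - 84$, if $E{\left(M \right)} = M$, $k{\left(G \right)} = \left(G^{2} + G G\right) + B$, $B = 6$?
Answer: $-84$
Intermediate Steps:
$k{\left(G \right)} = 6 + 2 G^{2}$ ($k{\left(G \right)} = \left(G^{2} + G G\right) + 6 = \left(G^{2} + G^{2}\right) + 6 = 2 G^{2} + 6 = 6 + 2 G^{2}$)
$c = 0$ ($c = 0 \left(-1\right) = 0$)
$E{\left(k{\left(6 \right)} \right)} c - 84 = \left(6 + 2 \cdot 6^{2}\right) 0 - 84 = \left(6 + 2 \cdot 36\right) 0 - 84 = \left(6 + 72\right) 0 - 84 = 78 \cdot 0 - 84 = 0 - 84 = -84$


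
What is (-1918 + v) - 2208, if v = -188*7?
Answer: -5442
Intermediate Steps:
v = -1316
(-1918 + v) - 2208 = (-1918 - 1316) - 2208 = -3234 - 2208 = -5442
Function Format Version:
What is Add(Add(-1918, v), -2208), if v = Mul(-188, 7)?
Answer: -5442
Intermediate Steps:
v = -1316
Add(Add(-1918, v), -2208) = Add(Add(-1918, -1316), -2208) = Add(-3234, -2208) = -5442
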